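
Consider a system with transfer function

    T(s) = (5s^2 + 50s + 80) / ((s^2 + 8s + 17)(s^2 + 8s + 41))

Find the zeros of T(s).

s = -8, -2

Set the numerator to zero: 5s^2 + 50s + 80 = 0, i.e. 5·(s^2 + 10s + 16) = 0.
Factoring: (s + 8)(s + 2) = 0.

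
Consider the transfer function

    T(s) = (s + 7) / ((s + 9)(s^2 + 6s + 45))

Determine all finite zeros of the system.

Set the numerator to zero: s + 7 = 0.
So s = -7.

s = -7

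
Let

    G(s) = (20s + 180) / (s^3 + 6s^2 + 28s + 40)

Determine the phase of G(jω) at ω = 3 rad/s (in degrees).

At s = j3: numerator = 180 + j60, denominator = -14 + j57.
∠G = ∠num − ∠den = 18.435° − (103.80°) = -85.36°.

∠G(j3) ≈ -85.36°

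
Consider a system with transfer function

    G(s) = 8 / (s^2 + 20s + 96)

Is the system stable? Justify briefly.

stable

The denominator s^2 + 20s + 96 factors as (s + 8)(s + 12), giving poles at s = -8, -12.
Since all poles lie strictly in the left half-plane, the system is stable.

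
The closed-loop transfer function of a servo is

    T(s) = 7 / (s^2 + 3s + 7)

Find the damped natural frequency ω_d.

Comparing s^2 + 3s + 7 to s^2 + 2ζωₙs + ωₙ²: ωₙ = √7 ≈ 2.646 rad/s and ζ = 3/(2·√7) ≈ 0.5669.
ζωₙ = 3/2 = 1.5, so ω_d = ωₙ√(1−ζ²) = √(ωₙ² − (ζωₙ)²) = √(7 − 1.5²) = √4.75 ≈ 2.179 rad/s.

ω_d ≈ 2.179 rad/s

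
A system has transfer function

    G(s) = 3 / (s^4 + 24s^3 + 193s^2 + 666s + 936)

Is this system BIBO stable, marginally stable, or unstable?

stable

The denominator s^4 + 24s^3 + 193s^2 + 666s + 936 factors as (s^2 + 6s + 13)(s + 12)(s + 6), giving poles at s = -3 + 2j, -3 - 2j, -12, -6.
Since all poles lie strictly in the left half-plane, the system is stable.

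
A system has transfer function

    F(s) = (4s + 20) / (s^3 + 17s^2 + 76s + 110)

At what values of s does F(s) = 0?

s = -5

Set the numerator to zero: 4s + 20 = 0, i.e. 4·(s + 5) = 0.
So s = -5.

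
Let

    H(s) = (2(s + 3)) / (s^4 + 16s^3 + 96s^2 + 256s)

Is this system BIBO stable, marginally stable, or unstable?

marginally stable

The denominator s^4 + 16s^3 + 96s^2 + 256s factors as s(s + 8)(s^2 + 8s + 32), giving poles at s = 0, -8, -4 ± 4j.
Since the simple pole(s) at s = 0 lie on the jω-axis with none in the right half-plane, the system is marginally stable.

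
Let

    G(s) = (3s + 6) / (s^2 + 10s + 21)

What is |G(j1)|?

Substitute s = j1: numerator = 6 + j3, denominator = 20 + j10.
|G(j1)| = |6 + j3| / |20 + j10| = 6.7082 / 22.361 = 0.3000.

|G(j1)| = 0.3000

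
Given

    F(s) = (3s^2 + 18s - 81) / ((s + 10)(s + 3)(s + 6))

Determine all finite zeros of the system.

Set the numerator to zero: 3s^2 + 18s - 81 = 0, i.e. 3·(s^2 + 6s - 27) = 0.
Factoring: (s + 9)(s - 3) = 0.

s = -9, 3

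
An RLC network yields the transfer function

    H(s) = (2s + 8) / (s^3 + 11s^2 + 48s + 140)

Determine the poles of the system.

s = -2 ± 4j, -7

The poles are the roots of the denominator s^3 + 11s^2 + 48s + 140 = 0.
Trying s = -7: the polynomial evaluates to 0, so (s + 7) is a factor.
Dividing out leaves s^2 + 4s + 20 = 0.
The quadratic formula then gives s = -2 ± 4j.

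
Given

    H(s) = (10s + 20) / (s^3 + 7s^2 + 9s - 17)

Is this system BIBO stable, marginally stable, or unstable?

unstable

The denominator s^3 + 7s^2 + 9s - 17 factors as (s^2 + 8s + 17)(s - 1), giving poles at s = -4 + j, -4 - j, 1.
Since the pole(s) at s = 1 lie in the right half-plane, the system is unstable.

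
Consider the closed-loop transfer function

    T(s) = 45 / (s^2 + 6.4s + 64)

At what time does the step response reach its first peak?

t_p ≈ 0.4285 s

Comparing s^2 + 6.4s + 64 to s^2 + 2ζωₙs + ωₙ²: ωₙ = 8 rad/s and ζ = 6.4/(2·8) = 0.4.
ζωₙ = 6.4/2 = 3.2, so ω_d = ωₙ√(1−ζ²) = √(ωₙ² − (ζωₙ)²) = √(64 − 3.2²) = √53.76 ≈ 7.332 rad/s.
t_p = π/ω_d = π/7.332 ≈ 0.4285 s.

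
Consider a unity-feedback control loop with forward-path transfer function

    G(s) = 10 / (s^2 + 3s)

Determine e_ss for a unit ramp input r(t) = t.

e_ss = 0.3000

G(s) has one pole at the origin.
This is a Type 1 system. Kv = lim_{s→0} s·G(s) = 10/3.
e_ss = 1/Kv = 1/(10/3) = 3/10 ≈ 0.3000.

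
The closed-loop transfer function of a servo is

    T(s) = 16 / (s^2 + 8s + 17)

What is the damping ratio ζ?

Compare the denominator to the standard form s^2 + 2ζωₙs + ωₙ².
ωₙ² = 17, so ωₙ = √17 ≈ 4.123 rad/s.
2ζωₙ = 8, so ζ = 8/(2·√17) ≈ 0.9701.

ζ ≈ 0.9701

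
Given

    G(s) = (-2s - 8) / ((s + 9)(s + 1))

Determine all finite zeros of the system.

s = -4

Set the numerator to zero: -2s - 8 = 0, i.e. -2·(s + 4) = 0.
So s = -4.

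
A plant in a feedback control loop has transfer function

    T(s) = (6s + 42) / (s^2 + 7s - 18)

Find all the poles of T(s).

s = 2, -9

The poles are the roots of the denominator s^2 + 7s - 18 = 0.
Factoring: (s - 2)(s + 9) = 0, so s = 2 and s = -9.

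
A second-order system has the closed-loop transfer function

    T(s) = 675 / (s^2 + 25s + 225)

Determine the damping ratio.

Compare the denominator to the standard form s^2 + 2ζωₙs + ωₙ².
ωₙ² = 225, so ωₙ = 15 rad/s.
2ζωₙ = 25, so ζ = 25/(2·15) ≈ 0.8333.

ζ ≈ 0.8333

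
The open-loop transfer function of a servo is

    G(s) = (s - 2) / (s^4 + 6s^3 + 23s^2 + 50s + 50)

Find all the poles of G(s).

s = -2 ± j, -1 ± 3j

The poles are the roots of the denominator s^4 + 6s^3 + 23s^2 + 50s + 50 = 0.
No real roots exist; factor into two real quadratics: (s^2 + 4s + 5)(s^2 + 2s + 10) = 0.
Each quadratic gives a conjugate pair via the quadratic formula.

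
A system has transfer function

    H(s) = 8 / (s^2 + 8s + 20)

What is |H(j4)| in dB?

|H(j4)|_dB ≈ -12.1 dB

Substitute s = j4: numerator = 8, denominator = 4 + j32.
|H(j4)| = |8| / |4 + j32| = 8 / 32.249 ≈ 0.2481.
In decibels: 20·log₁₀(0.2481) ≈ -12.1 dB.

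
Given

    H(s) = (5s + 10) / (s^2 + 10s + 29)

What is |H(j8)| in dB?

|H(j8)|_dB ≈ -6.52 dB

Substitute s = j8: numerator = 10 + j40, denominator = -35 + j80.
|H(j8)| = |10 + j40| / |-35 + j80| = 41.231 / 87.321 ≈ 0.4722.
In decibels: 20·log₁₀(0.4722) ≈ -6.52 dB.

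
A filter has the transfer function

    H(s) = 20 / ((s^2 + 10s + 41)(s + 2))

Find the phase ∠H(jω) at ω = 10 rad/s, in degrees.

∠H(j10) ≈ 160.8°

At s = j10: numerator = 20, denominator = -1118 - j390.
∠H = ∠num − ∠den = 0° − (-160.77°) = 160.8°.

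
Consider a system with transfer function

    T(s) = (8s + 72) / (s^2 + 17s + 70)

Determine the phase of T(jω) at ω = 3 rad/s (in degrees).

At s = j3: numerator = 72 + j24, denominator = 61 + j51.
∠T = ∠num − ∠den = 18.435° − (39.898°) = -21.46°.

∠T(j3) ≈ -21.46°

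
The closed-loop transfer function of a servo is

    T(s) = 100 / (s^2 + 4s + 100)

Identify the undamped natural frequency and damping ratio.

ωₙ = 10 rad/s, ζ = 0.2

Compare the denominator to the standard form s^2 + 2ζωₙs + ωₙ².
ωₙ² = 100, so ωₙ = 10 rad/s.
2ζωₙ = 4, so ζ = 4/(2·10) = 0.2.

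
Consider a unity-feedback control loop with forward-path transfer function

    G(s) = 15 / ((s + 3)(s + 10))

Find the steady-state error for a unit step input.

e_ss = 0.6667

G(s) has no poles at the origin.
This is a Type 0 system. Kp = lim_{s→0} G(s) = 15/30 = 1/2.
e_ss = 1/(1 + Kp) = 1/(1 + 1/2) = 2/3 ≈ 0.6667.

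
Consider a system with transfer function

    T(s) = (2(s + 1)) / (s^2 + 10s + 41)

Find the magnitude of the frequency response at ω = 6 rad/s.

Substitute s = j6: numerator = 2 + j12, denominator = 5 + j60.
|T(j6)| = |2 + j12| / |5 + j60| = 12.166 / 60.208 ≈ 0.2021.

|T(j6)| ≈ 0.2021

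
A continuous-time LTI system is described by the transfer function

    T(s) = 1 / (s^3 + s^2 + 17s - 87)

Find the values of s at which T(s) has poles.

The poles are the roots of the denominator s^3 + s^2 + 17s - 87 = 0.
Trying s = 3: the polynomial evaluates to 0, so (s - 3) is a factor.
Dividing out leaves s^2 + 4s + 29 = 0.
The quadratic formula then gives s = -2 ± 5j.

s = -2 ± 5j, 3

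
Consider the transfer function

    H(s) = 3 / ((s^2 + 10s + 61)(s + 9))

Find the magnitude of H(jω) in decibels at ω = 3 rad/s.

|H(j3)|_dB ≈ -45.6 dB

Substitute s = j3: numerator = 3, denominator = 378 + j426.
|H(j3)| = |3| / |378 + j426| = 3 / 569.53 ≈ 0.005268.
In decibels: 20·log₁₀(0.005268) ≈ -45.6 dB.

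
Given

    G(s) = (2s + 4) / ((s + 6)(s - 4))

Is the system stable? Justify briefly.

The poles can be read from the denominator factors: s = -6, 4.
Since the pole(s) at s = 4 lie in the right half-plane, the system is unstable.

unstable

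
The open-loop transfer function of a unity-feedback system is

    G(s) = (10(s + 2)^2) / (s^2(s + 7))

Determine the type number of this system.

Type 2

The denominator has 2 factors of s at the origin (free integrators), so this is a Type 2 system.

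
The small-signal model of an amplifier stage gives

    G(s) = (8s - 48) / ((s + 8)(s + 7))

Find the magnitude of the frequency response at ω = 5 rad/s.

Substitute s = j5: numerator = -48 + j40, denominator = 31 + j75.
|G(j5)| = |-48 + j40| / |31 + j75| = 62.482 / 81.154 ≈ 0.7699.

|G(j5)| ≈ 0.7699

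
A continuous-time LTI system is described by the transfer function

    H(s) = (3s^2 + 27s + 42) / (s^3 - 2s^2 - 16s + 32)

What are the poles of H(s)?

s = -4, 4, 2

The poles are the roots of the denominator s^3 - 2s^2 - 16s + 32 = 0.
Trying s = -4: the polynomial evaluates to 0, so (s + 4) is a factor.
Dividing out leaves s^2 - 6s + 8 = 0.
Factoring the quadratic: (s - 4)(s - 2) = 0.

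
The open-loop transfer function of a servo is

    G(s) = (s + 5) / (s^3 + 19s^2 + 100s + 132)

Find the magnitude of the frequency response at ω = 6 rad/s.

|G(j6)| ≈ 0.01161

Substitute s = j6: numerator = 5 + j6, denominator = -552 + j384.
|G(j6)| = |5 + j6| / |-552 + j384| = 7.8102 / 672.43 ≈ 0.01161.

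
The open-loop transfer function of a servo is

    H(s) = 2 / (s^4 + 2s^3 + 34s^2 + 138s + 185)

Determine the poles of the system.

The poles are the roots of the denominator s^4 + 2s^3 + 34s^2 + 138s + 185 = 0.
No real roots exist; factor into two real quadratics: (s^2 - 2s + 37)(s^2 + 4s + 5) = 0.
Each quadratic gives a conjugate pair via the quadratic formula.

s = 1 ± 6j, -2 ± j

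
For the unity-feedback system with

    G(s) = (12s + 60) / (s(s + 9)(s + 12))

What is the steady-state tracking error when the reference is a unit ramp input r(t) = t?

e_ss = 1.800

G(s) has one pole at the origin.
This is a Type 1 system. Kv = lim_{s→0} s·G(s) = 60/108 = 5/9.
e_ss = 1/Kv = 1/(5/9) = 9/5 ≈ 1.800.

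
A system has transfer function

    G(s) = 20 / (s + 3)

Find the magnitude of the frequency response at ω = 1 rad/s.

|G(j1)| ≈ 6.325

Substitute s = j1: numerator = 20, denominator = 3 + j1.
|G(j1)| = |20| / |3 + j1| = 20 / 3.1623 ≈ 6.325.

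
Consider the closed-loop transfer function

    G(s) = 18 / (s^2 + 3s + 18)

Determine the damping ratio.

ζ ≈ 0.3536

Compare the denominator to the standard form s^2 + 2ζωₙs + ωₙ².
ωₙ² = 18, so ωₙ = √18 ≈ 4.243 rad/s.
2ζωₙ = 3, so ζ = 3/(2·√18) ≈ 0.3536.
With ζ = 0.3536 the response is underdamped.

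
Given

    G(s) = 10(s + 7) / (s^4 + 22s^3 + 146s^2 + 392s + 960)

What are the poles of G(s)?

s = -1 ± 3j, -12, -8

The poles are the roots of the denominator s^4 + 22s^3 + 146s^2 + 392s + 960 = 0.
Trying s = -12: the polynomial evaluates to 0, so (s + 12) is a factor.
Dividing out leaves s^3 + 10s^2 + 26s + 80 = 0.
This factors further as (s^2 + 2s + 10)(s + 8) = 0.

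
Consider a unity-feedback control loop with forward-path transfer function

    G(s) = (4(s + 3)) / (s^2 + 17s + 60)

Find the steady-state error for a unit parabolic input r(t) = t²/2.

G(s) has no poles at the origin.
This is a Type 0 system; Ka = lim_{s→0} s^2·G(s) = 0, so the steady-state error for a parabola input is infinite.

e_ss = ∞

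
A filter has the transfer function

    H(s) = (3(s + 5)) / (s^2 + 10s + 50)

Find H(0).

At s = 0 each factor (s + a) contributes a and each (s^2 + bs + c) contributes c.
H(0) = 3·(5) / ((50)) = 15/50 = 3/10.

H(0) = 3/10 ≈ 0.3000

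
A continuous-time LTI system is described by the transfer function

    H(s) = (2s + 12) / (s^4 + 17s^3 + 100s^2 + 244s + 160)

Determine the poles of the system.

The poles are the roots of the denominator s^4 + 17s^3 + 100s^2 + 244s + 160 = 0.
Trying s = -8: the polynomial evaluates to 0, so (s + 8) is a factor.
Dividing out leaves s^3 + 9s^2 + 28s + 20 = 0.
This factors further as (s^2 + 8s + 20)(s + 1) = 0.

s = -4 ± 2j, -8, -1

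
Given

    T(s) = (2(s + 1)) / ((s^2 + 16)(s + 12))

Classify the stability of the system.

The poles can be read from the denominator factors: s = ±4j, -12.
Since the simple pole(s) at s = ±4j lie on the jω-axis with none in the right half-plane, the system is marginally stable.

marginally stable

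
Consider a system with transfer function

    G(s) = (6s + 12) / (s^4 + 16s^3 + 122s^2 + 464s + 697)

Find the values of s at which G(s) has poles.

The poles are the roots of the denominator s^4 + 16s^3 + 122s^2 + 464s + 697 = 0.
No real roots exist; factor into two real quadratics: (s^2 + 8s + 17)(s^2 + 8s + 41) = 0.
Each quadratic gives a conjugate pair via the quadratic formula.

s = -4 + j, -4 - j, -4 + 5j, -4 - 5j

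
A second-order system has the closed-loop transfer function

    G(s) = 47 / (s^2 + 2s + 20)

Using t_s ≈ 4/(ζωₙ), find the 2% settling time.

t_s ≈ 4 s

Comparing s^2 + 2s + 20 to s^2 + 2ζωₙs + ωₙ²: ωₙ = √20 ≈ 4.472 rad/s and ζ = 2/(2·√20) ≈ 0.2236.
ζωₙ = 2/2 = 1, so t_s ≈ 4/(ζωₙ) = 4/1 = 4 s.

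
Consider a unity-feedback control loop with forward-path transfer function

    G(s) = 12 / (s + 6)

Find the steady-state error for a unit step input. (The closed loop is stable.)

G(s) has no poles at the origin.
This is a Type 0 system. Kp = lim_{s→0} G(s) = 12/6 = 2.
e_ss = 1/(1 + Kp) = 1/(1 + 2) = 1/3 ≈ 0.3333.

e_ss = 0.3333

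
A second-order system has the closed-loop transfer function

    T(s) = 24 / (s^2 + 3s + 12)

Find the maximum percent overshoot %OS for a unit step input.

Comparing s^2 + 3s + 12 to s^2 + 2ζωₙs + ωₙ²: ωₙ = √12 ≈ 3.464 rad/s and ζ = 3/(2·√12) ≈ 0.4330.
%OS = 100·exp(−πζ/√(1−ζ²)) = 100·exp(−π·0.4330/√(1−0.4330²)) ≈ 22.1%.

%OS ≈ 22.1%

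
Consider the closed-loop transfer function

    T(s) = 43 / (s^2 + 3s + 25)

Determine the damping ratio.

Compare the denominator to the standard form s^2 + 2ζωₙs + ωₙ².
ωₙ² = 25, so ωₙ = 5 rad/s.
2ζωₙ = 3, so ζ = 3/(2·5) = 0.3.

ζ = 0.3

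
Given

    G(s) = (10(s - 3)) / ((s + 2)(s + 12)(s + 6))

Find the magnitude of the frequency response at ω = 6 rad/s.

Substitute s = j6: numerator = -30 + j60, denominator = -576 + j432.
|G(j6)| = |-30 + j60| / |-576 + j432| = 67.082 / 720 ≈ 0.09317.

|G(j6)| ≈ 0.09317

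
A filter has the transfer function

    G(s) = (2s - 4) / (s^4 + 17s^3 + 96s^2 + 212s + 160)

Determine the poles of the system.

The poles are the roots of the denominator s^4 + 17s^3 + 96s^2 + 212s + 160 = 0.
Trying s = -2: the polynomial evaluates to 0, so (s + 2) is a factor.
Dividing out leaves s^3 + 15s^2 + 66s + 80 = 0.
This factors further as (s + 8)(s + 5)(s + 2) = 0.

s = -2, -8, -5, -2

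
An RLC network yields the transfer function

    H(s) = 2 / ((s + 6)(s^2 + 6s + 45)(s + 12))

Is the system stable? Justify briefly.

The poles can be read from the denominator factors: s = -6, -3 + 6j, -3 - 6j, -12.
Since all poles lie strictly in the left half-plane, the system is stable.

stable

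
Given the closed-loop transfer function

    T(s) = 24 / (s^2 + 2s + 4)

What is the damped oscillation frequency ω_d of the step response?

Comparing s^2 + 2s + 4 to s^2 + 2ζωₙs + ωₙ²: ωₙ = 2 rad/s and ζ = 2/(2·2) = 0.5.
ζωₙ = 2/2 = 1, so ω_d = ωₙ√(1−ζ²) = √(ωₙ² − (ζωₙ)²) = √(4 − 1²) = √3 ≈ 1.732 rad/s.

ω_d ≈ 1.732 rad/s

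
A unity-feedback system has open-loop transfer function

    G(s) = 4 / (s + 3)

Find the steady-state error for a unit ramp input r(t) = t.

e_ss = ∞

G(s) has no poles at the origin.
This is a Type 0 system; Kv = lim_{s→0} s·G(s) = 0, so the steady-state error for a ramp input is infinite.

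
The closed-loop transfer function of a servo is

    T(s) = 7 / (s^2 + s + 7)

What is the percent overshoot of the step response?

Comparing s^2 + s + 7 to s^2 + 2ζωₙs + ωₙ²: ωₙ = √7 ≈ 2.646 rad/s and ζ = 1/(2·√7) ≈ 0.1890.
%OS = 100·exp(−πζ/√(1−ζ²)) = 100·exp(−π·0.1890/√(1−0.1890²)) ≈ 54.6%.

%OS ≈ 54.6%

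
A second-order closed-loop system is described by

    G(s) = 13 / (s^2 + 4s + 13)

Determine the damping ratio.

ζ ≈ 0.5547

Compare the denominator to the standard form s^2 + 2ζωₙs + ωₙ².
ωₙ² = 13, so ωₙ = √13 ≈ 3.606 rad/s.
2ζωₙ = 4, so ζ = 4/(2·√13) ≈ 0.5547.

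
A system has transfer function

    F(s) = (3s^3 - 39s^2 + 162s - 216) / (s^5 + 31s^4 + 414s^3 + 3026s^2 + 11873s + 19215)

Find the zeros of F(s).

s = 6, 4, 3

Set the numerator to zero: 3s^3 - 39s^2 + 162s - 216 = 0, i.e. 3·(s^3 - 13s^2 + 54s - 72) = 0.
Factoring: (s - 6)(s - 4)(s - 3) = 0.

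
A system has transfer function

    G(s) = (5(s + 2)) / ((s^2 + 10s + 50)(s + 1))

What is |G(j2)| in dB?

|G(j2)|_dB ≈ -18.0 dB

Substitute s = j2: numerator = 10 + j10, denominator = 6 + j112.
|G(j2)| = |10 + j10| / |6 + j112| = 14.142 / 112.16 ≈ 0.1261.
In decibels: 20·log₁₀(0.1261) ≈ -18.0 dB.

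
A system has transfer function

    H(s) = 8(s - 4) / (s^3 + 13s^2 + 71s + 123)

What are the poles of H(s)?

s = -5 + 4j, -5 - 4j, -3

The poles are the roots of the denominator s^3 + 13s^2 + 71s + 123 = 0.
Trying s = -3: the polynomial evaluates to 0, so (s + 3) is a factor.
Dividing out leaves s^2 + 10s + 41 = 0.
The quadratic formula then gives s = -5 ± 4j.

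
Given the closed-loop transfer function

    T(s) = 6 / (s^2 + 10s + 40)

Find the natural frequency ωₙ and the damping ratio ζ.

ωₙ ≈ 6.325 rad/s, ζ ≈ 0.7906

Compare the denominator to the standard form s^2 + 2ζωₙs + ωₙ².
ωₙ² = 40, so ωₙ = √40 ≈ 6.325 rad/s.
2ζωₙ = 10, so ζ = 10/(2·√40) ≈ 0.7906.
With ζ = 0.7906 the response is underdamped.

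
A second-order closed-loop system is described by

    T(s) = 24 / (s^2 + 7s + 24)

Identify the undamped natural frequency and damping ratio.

Compare the denominator to the standard form s^2 + 2ζωₙs + ωₙ².
ωₙ² = 24, so ωₙ = √24 ≈ 4.899 rad/s.
2ζωₙ = 7, so ζ = 7/(2·√24) ≈ 0.7144.

ωₙ ≈ 4.899 rad/s, ζ ≈ 0.7144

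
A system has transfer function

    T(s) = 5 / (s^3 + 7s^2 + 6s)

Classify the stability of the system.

The denominator s^3 + 7s^2 + 6s factors as s(s + 1)(s + 6), giving poles at s = 0, -1, -6.
Since the simple pole(s) at s = 0 lie on the jω-axis with none in the right half-plane, the system is marginally stable.

marginally stable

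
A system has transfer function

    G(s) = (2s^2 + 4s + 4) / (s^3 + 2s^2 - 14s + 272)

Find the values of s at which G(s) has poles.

s = 3 + 5j, 3 - 5j, -8

The poles are the roots of the denominator s^3 + 2s^2 - 14s + 272 = 0.
Trying s = -8: the polynomial evaluates to 0, so (s + 8) is a factor.
Dividing out leaves s^2 - 6s + 34 = 0.
The quadratic formula then gives s = 3 ± 5j.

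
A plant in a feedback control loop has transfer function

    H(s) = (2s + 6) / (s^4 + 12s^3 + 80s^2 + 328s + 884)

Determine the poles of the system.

s = -1 ± 5j, -5 ± 3j

The poles are the roots of the denominator s^4 + 12s^3 + 80s^2 + 328s + 884 = 0.
No real roots exist; factor into two real quadratics: (s^2 + 2s + 26)(s^2 + 10s + 34) = 0.
Each quadratic gives a conjugate pair via the quadratic formula.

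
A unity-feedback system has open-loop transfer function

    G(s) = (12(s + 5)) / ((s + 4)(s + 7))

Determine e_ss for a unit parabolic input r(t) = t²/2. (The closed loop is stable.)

G(s) has no poles at the origin.
This is a Type 0 system; Ka = lim_{s→0} s^2·G(s) = 0, so the steady-state error for a parabola input is infinite.

e_ss = ∞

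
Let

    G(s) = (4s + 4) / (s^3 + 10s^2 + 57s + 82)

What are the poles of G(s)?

The poles are the roots of the denominator s^3 + 10s^2 + 57s + 82 = 0.
Trying s = -2: the polynomial evaluates to 0, so (s + 2) is a factor.
Dividing out leaves s^2 + 8s + 41 = 0.
The quadratic formula then gives s = -4 ± 5j.

s = -2, -4 ± 5j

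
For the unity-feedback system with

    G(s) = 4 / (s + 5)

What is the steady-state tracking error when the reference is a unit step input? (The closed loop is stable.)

e_ss = 0.5556

G(s) has no poles at the origin.
This is a Type 0 system. Kp = lim_{s→0} G(s) = 4/5.
e_ss = 1/(1 + Kp) = 1/(1 + 4/5) = 5/9 ≈ 0.5556.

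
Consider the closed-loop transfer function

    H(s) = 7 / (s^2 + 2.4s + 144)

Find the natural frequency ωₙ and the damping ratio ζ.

ωₙ = 12 rad/s, ζ = 0.1

Compare the denominator to the standard form s^2 + 2ζωₙs + ωₙ².
ωₙ² = 144, so ωₙ = 12 rad/s.
2ζωₙ = 2.4, so ζ = 2.4/(2·12) = 0.1.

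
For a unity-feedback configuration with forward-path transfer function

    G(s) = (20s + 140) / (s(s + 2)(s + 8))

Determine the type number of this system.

The denominator has 1 factor of s at the origin (free integrator), so this is a Type 1 system.

Type 1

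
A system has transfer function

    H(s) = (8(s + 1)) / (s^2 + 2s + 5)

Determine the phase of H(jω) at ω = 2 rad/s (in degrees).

At s = j2: numerator = 8 + j16, denominator = 1 + j4.
∠H = ∠num − ∠den = 63.435° − (75.964°) = -12.53°.

∠H(j2) ≈ -12.53°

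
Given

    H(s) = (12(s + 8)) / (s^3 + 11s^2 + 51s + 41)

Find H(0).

Set s = 0: H(0) = (96) / (41) = 96/41.

H(0) = 96/41 ≈ 2.341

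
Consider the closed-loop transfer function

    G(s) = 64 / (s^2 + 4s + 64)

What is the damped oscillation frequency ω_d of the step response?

ω_d ≈ 7.746 rad/s

Comparing s^2 + 4s + 64 to s^2 + 2ζωₙs + ωₙ²: ωₙ = 8 rad/s and ζ = 4/(2·8) = 0.25.
ζωₙ = 4/2 = 2, so ω_d = ωₙ√(1−ζ²) = √(ωₙ² − (ζωₙ)²) = √(64 − 2²) = √60 ≈ 7.746 rad/s.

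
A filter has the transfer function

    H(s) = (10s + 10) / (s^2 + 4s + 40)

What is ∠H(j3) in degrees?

At s = j3: numerator = 10 + j30, denominator = 31 + j12.
∠H = ∠num − ∠den = 71.565° − (21.161°) = 50.40°.

∠H(j3) ≈ 50.40°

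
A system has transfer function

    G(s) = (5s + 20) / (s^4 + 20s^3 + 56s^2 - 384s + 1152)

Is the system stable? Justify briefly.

The denominator s^4 + 20s^3 + 56s^2 - 384s + 1152 factors as (s + 12)^2(s^2 - 4s + 8), giving poles at s = -12, -12, 2 + 2j, 2 - 2j.
Since the pole(s) at s = 2 + 2j, 2 - 2j lie in the right half-plane, the system is unstable.

unstable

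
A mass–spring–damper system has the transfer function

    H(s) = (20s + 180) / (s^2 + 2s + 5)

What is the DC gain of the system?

H(0) = 36

Set s = 0: H(0) = (180) / (5) = 36.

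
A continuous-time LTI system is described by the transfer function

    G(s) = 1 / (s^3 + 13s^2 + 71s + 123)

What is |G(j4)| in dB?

Substitute s = j4: numerator = 1, denominator = -85 + j220.
|G(j4)| = |1| / |-85 + j220| = 1 / 235.85 ≈ 0.004240.
In decibels: 20·log₁₀(0.004240) ≈ -47.5 dB.

|G(j4)|_dB ≈ -47.5 dB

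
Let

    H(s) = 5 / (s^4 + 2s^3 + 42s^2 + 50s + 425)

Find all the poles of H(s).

s = ±5j, -1 ± 4j

The poles are the roots of the denominator s^4 + 2s^3 + 42s^2 + 50s + 425 = 0.
No real roots exist; factor into two real quadratics: (s^2 + 25)(s^2 + 2s + 17) = 0.
Each quadratic gives a conjugate pair via the quadratic formula.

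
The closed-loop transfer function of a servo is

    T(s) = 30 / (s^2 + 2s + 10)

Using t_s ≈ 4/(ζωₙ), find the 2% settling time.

t_s ≈ 4 s

Comparing s^2 + 2s + 10 to s^2 + 2ζωₙs + ωₙ²: ωₙ = √10 ≈ 3.162 rad/s and ζ = 2/(2·√10) ≈ 0.3162.
ζωₙ = 2/2 = 1, so t_s ≈ 4/(ζωₙ) = 4/1 = 4 s.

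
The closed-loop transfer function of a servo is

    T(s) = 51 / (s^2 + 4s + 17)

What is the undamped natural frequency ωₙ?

Compare the denominator to the standard form s^2 + 2ζωₙs + ωₙ².
ωₙ² = 17, so ωₙ = √17 ≈ 4.123 rad/s.

ωₙ ≈ 4.123 rad/s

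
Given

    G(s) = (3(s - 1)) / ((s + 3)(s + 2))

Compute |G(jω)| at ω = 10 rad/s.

|G(j10)| ≈ 0.2832

Substitute s = j10: numerator = -3 + j30, denominator = -94 + j50.
|G(j10)| = |-3 + j30| / |-94 + j50| = 30.150 / 106.47 ≈ 0.2832.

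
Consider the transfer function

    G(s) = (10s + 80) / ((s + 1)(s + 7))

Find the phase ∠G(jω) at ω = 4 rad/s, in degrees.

At s = j4: numerator = 80 + j40, denominator = -9 + j32.
∠G = ∠num − ∠den = 26.565° − (105.71°) = -79.14°.

∠G(j4) ≈ -79.14°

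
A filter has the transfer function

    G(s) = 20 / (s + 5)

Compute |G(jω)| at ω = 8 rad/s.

|G(j8)| ≈ 2.120

Substitute s = j8: numerator = 20, denominator = 5 + j8.
|G(j8)| = |20| / |5 + j8| = 20 / 9.4340 ≈ 2.120.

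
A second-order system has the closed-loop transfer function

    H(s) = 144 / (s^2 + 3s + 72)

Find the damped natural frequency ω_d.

Comparing s^2 + 3s + 72 to s^2 + 2ζωₙs + ωₙ²: ωₙ = √72 ≈ 8.485 rad/s and ζ = 3/(2·√72) ≈ 0.1768.
ζωₙ = 3/2 = 1.5, so ω_d = ωₙ√(1−ζ²) = √(ωₙ² − (ζωₙ)²) = √(72 − 1.5²) = √69.75 ≈ 8.352 rad/s.

ω_d ≈ 8.352 rad/s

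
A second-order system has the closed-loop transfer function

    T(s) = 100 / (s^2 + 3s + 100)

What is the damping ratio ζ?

ζ = 0.15

Compare the denominator to the standard form s^2 + 2ζωₙs + ωₙ².
ωₙ² = 100, so ωₙ = 10 rad/s.
2ζωₙ = 3, so ζ = 3/(2·10) = 0.15.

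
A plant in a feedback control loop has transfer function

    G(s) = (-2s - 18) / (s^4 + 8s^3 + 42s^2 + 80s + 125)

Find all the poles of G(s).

The poles are the roots of the denominator s^4 + 8s^3 + 42s^2 + 80s + 125 = 0.
No real roots exist; factor into two real quadratics: (s^2 + 6s + 25)(s^2 + 2s + 5) = 0.
Each quadratic gives a conjugate pair via the quadratic formula.

s = -3 ± 4j, -1 ± 2j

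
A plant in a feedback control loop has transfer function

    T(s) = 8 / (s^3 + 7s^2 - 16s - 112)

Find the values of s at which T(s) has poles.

The poles are the roots of the denominator s^3 + 7s^2 - 16s - 112 = 0.
Trying s = -7: the polynomial evaluates to 0, so (s + 7) is a factor.
Dividing out leaves s^2 - 16 = 0.
Factoring the quadratic: (s + 4)(s - 4) = 0.

s = -7, -4, 4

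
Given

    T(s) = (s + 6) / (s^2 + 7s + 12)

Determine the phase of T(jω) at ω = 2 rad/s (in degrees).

At s = j2: numerator = 6 + j2, denominator = 8 + j14.
∠T = ∠num − ∠den = 18.435° − (60.255°) = -41.82°.

∠T(j2) ≈ -41.82°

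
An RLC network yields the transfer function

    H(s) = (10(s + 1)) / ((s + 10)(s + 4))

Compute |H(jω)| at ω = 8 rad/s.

|H(j8)| ≈ 0.7039

Substitute s = j8: numerator = 10 + j80, denominator = -24 + j112.
|H(j8)| = |10 + j80| / |-24 + j112| = 80.623 / 114.54 ≈ 0.7039.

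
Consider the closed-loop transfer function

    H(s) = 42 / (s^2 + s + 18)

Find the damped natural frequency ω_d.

Comparing s^2 + s + 18 to s^2 + 2ζωₙs + ωₙ²: ωₙ = √18 ≈ 4.243 rad/s and ζ = 1/(2·√18) ≈ 0.1179.
ζωₙ = 1/2 = 0.5, so ω_d = ωₙ√(1−ζ²) = √(ωₙ² − (ζωₙ)²) = √(18 − 0.5²) = √17.75 ≈ 4.213 rad/s.

ω_d ≈ 4.213 rad/s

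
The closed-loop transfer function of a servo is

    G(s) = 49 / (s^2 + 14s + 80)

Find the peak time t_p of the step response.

Comparing s^2 + 14s + 80 to s^2 + 2ζωₙs + ωₙ²: ωₙ = √80 ≈ 8.944 rad/s and ζ = 14/(2·√80) ≈ 0.7826.
ζωₙ = 14/2 = 7, so ω_d = ωₙ√(1−ζ²) = √(ωₙ² − (ζωₙ)²) = √(80 − 7²) = √31 ≈ 5.568 rad/s.
t_p = π/ω_d = π/5.568 ≈ 0.5642 s.

t_p ≈ 0.5642 s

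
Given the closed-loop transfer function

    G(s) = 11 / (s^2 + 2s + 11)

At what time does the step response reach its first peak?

t_p ≈ 0.9935 s

Comparing s^2 + 2s + 11 to s^2 + 2ζωₙs + ωₙ²: ωₙ = √11 ≈ 3.317 rad/s and ζ = 2/(2·√11) ≈ 0.3015.
ζωₙ = 2/2 = 1, so ω_d = ωₙ√(1−ζ²) = √(ωₙ² − (ζωₙ)²) = √(11 − 1²) = √10 ≈ 3.162 rad/s.
t_p = π/ω_d = π/3.162 ≈ 0.9935 s.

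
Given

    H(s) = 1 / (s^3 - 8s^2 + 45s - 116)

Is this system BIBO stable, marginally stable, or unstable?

unstable

The denominator s^3 - 8s^2 + 45s - 116 factors as (s^2 - 4s + 29)(s - 4), giving poles at s = 2 + 5j, 2 - 5j, 4.
Since the pole(s) at s = 2 ± 5j, 4 lie in the right half-plane, the system is unstable.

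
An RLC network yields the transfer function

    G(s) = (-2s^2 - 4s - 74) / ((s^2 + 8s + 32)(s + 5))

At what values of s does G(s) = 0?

Set the numerator to zero: -2s^2 - 4s - 74 = 0, i.e. -2·(s^2 + 2s + 37) = 0.
Factoring: (s^2 + 2s + 37) = 0.

s = -1 ± 6j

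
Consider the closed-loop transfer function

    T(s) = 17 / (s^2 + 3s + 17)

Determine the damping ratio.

ζ ≈ 0.3638

Compare the denominator to the standard form s^2 + 2ζωₙs + ωₙ².
ωₙ² = 17, so ωₙ = √17 ≈ 4.123 rad/s.
2ζωₙ = 3, so ζ = 3/(2·√17) ≈ 0.3638.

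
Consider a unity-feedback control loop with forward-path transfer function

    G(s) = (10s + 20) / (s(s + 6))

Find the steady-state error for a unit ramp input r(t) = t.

G(s) has one pole at the origin.
This is a Type 1 system. Kv = lim_{s→0} s·G(s) = 20/6 = 10/3.
e_ss = 1/Kv = 1/(10/3) = 3/10 ≈ 0.3000.

e_ss = 0.3000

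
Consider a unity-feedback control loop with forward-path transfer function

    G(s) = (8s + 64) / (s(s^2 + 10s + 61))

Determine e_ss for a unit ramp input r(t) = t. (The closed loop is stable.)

e_ss = 0.9531

G(s) has one pole at the origin.
This is a Type 1 system. Kv = lim_{s→0} s·G(s) = 64/61.
e_ss = 1/Kv = 1/(64/61) = 61/64 ≈ 0.9531.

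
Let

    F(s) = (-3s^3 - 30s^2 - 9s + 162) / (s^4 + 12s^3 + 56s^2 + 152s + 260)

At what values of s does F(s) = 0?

Set the numerator to zero: -3s^3 - 30s^2 - 9s + 162 = 0, i.e. -3·(s^3 + 10s^2 + 3s - 54) = 0.
Factoring: (s + 3)(s - 2)(s + 9) = 0.

s = -3, 2, -9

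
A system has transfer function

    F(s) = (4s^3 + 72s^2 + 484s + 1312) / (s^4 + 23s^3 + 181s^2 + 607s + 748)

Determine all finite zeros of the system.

s = -5 + 4j, -5 - 4j, -8

Set the numerator to zero: 4s^3 + 72s^2 + 484s + 1312 = 0, i.e. 4·(s^3 + 18s^2 + 121s + 328) = 0.
Factoring: (s^2 + 10s + 41)(s + 8) = 0.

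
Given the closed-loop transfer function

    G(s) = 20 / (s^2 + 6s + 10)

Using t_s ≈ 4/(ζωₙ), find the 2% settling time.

t_s ≈ 1.333 s

Comparing s^2 + 6s + 10 to s^2 + 2ζωₙs + ωₙ²: ωₙ = √10 ≈ 3.162 rad/s and ζ = 6/(2·√10) ≈ 0.9487.
ζωₙ = 6/2 = 3, so t_s ≈ 4/(ζωₙ) = 4/3 ≈ 1.333 s.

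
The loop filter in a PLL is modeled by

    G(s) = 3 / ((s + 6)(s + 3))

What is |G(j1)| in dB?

Substitute s = j1: numerator = 3, denominator = 17 + j9.
|G(j1)| = |3| / |17 + j9| = 3 / 19.235 ≈ 0.1560.
In decibels: 20·log₁₀(0.1560) ≈ -16.1 dB.

|G(j1)|_dB ≈ -16.1 dB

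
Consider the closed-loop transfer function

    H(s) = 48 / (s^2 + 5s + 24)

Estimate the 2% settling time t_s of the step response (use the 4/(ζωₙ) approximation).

Comparing s^2 + 5s + 24 to s^2 + 2ζωₙs + ωₙ²: ωₙ = √24 ≈ 4.899 rad/s and ζ = 5/(2·√24) ≈ 0.5103.
ζωₙ = 5/2 = 2.5, so t_s ≈ 4/(ζωₙ) = 4/2.5 = 1.600 s.

t_s ≈ 1.600 s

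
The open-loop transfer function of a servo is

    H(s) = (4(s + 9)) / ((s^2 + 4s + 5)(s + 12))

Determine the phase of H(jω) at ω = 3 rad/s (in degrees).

At s = j3: numerator = 36 + j12, denominator = -84 + j132.
∠H = ∠num − ∠den = 18.435° − (122.47°) = -104.0°.

∠H(j3) ≈ -104.0°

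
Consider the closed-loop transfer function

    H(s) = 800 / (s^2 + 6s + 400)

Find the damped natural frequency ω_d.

Comparing s^2 + 6s + 400 to s^2 + 2ζωₙs + ωₙ²: ωₙ = 20 rad/s and ζ = 6/(2·20) = 0.15.
ζωₙ = 6/2 = 3, so ω_d = ωₙ√(1−ζ²) = √(ωₙ² − (ζωₙ)²) = √(400 − 3²) = √391 ≈ 19.77 rad/s.

ω_d ≈ 19.77 rad/s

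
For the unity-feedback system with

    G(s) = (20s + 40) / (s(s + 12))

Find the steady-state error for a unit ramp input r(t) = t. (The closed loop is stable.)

e_ss = 0.3000

G(s) has one pole at the origin.
This is a Type 1 system. Kv = lim_{s→0} s·G(s) = 40/12 = 10/3.
e_ss = 1/Kv = 1/(10/3) = 3/10 ≈ 0.3000.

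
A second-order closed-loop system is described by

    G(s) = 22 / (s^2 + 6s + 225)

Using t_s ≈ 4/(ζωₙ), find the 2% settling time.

t_s ≈ 1.333 s

Comparing s^2 + 6s + 225 to s^2 + 2ζωₙs + ωₙ²: ωₙ = 15 rad/s and ζ = 6/(2·15) = 0.2.
ζωₙ = 6/2 = 3, so t_s ≈ 4/(ζωₙ) = 4/3 ≈ 1.333 s.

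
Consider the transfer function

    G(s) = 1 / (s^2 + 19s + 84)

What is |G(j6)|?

Substitute s = j6: numerator = 1, denominator = 48 + j114.
|G(j6)| = |1| / |48 + j114| = 1 / 123.69 ≈ 0.008085.

|G(j6)| ≈ 0.008085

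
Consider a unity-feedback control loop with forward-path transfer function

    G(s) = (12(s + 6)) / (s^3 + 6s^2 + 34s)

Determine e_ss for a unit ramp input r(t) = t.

e_ss = 0.4722

G(s) has one pole at the origin.
This is a Type 1 system. Kv = lim_{s→0} s·G(s) = 72/34 = 36/17.
e_ss = 1/Kv = 1/(36/17) = 17/36 ≈ 0.4722.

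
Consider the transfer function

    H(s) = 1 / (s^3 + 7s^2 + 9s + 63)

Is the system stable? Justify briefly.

The denominator s^3 + 7s^2 + 9s + 63 factors as (s^2 + 9)(s + 7), giving poles at s = ±3j, -7.
Since the simple pole(s) at s = 3j, -3j lie on the jω-axis with none in the right half-plane, the system is marginally stable.

marginally stable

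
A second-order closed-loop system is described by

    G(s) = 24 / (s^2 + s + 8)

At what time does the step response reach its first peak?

t_p ≈ 1.128 s

Comparing s^2 + s + 8 to s^2 + 2ζωₙs + ωₙ²: ωₙ = √8 ≈ 2.828 rad/s and ζ = 1/(2·√8) ≈ 0.1768.
ζωₙ = 1/2 = 0.5, so ω_d = ωₙ√(1−ζ²) = √(ωₙ² − (ζωₙ)²) = √(8 − 0.5²) = √7.75 ≈ 2.784 rad/s.
t_p = π/ω_d = π/2.784 ≈ 1.128 s.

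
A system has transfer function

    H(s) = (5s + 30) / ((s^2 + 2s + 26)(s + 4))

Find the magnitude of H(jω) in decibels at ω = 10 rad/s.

|H(j10)|_dB ≈ -23.0 dB

Substitute s = j10: numerator = 30 + j50, denominator = -496 - j660.
|H(j10)| = |30 + j50| / |-496 - j660| = 58.310 / 825.60 ≈ 0.07063.
In decibels: 20·log₁₀(0.07063) ≈ -23.0 dB.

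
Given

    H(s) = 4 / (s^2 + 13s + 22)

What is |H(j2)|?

|H(j2)| ≈ 0.1265

Substitute s = j2: numerator = 4, denominator = 18 + j26.
|H(j2)| = |4| / |18 + j26| = 4 / 31.623 ≈ 0.1265.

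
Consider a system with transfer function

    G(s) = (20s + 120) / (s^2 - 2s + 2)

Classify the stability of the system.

unstable

The denominator s^2 - 2s + 2 factors as (s^2 - 2s + 2), giving poles at s = 1 + j, 1 - j.
Since the pole(s) at s = 1 + j, 1 - j lie in the right half-plane, the system is unstable.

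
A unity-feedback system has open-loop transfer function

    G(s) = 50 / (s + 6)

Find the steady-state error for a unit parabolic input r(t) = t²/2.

G(s) has no poles at the origin.
This is a Type 0 system; Ka = lim_{s→0} s^2·G(s) = 0, so the steady-state error for a parabola input is infinite.

e_ss = ∞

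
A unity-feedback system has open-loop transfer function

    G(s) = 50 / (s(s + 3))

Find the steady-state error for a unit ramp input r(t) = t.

e_ss = 0.06000

G(s) has one pole at the origin.
This is a Type 1 system. Kv = lim_{s→0} s·G(s) = 50/3.
e_ss = 1/Kv = 1/(50/3) = 3/50 ≈ 0.06000.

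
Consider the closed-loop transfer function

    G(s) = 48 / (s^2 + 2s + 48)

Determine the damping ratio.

Compare the denominator to the standard form s^2 + 2ζωₙs + ωₙ².
ωₙ² = 48, so ωₙ = √48 ≈ 6.928 rad/s.
2ζωₙ = 2, so ζ = 2/(2·√48) ≈ 0.1443.
With ζ = 0.1443 the response is underdamped.

ζ ≈ 0.1443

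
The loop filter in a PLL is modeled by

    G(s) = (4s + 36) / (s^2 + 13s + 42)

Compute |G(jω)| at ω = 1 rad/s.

Substitute s = j1: numerator = 36 + j4, denominator = 41 + j13.
|G(j1)| = |36 + j4| / |41 + j13| = 36.222 / 43.012 ≈ 0.8421.

|G(j1)| ≈ 0.8421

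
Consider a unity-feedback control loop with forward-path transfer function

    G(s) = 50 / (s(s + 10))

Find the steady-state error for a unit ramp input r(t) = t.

e_ss = 0.2000

G(s) has one pole at the origin.
This is a Type 1 system. Kv = lim_{s→0} s·G(s) = 50/10 = 5.
e_ss = 1/Kv = 1/(5) = 1/5 ≈ 0.2000.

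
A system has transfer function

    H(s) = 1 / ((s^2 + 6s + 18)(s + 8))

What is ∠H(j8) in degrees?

At s = j8: numerator = 1, denominator = -752 + j16.
∠H = ∠num − ∠den = 0° − (178.78°) = -178.8°.

∠H(j8) ≈ -178.8°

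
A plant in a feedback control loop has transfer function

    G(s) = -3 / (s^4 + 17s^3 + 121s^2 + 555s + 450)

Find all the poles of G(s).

The poles are the roots of the denominator s^4 + 17s^3 + 121s^2 + 555s + 450 = 0.
Trying s = -1: the polynomial evaluates to 0, so (s + 1) is a factor.
Dividing out leaves s^3 + 16s^2 + 105s + 450 = 0.
This factors further as (s^2 + 6s + 45)(s + 10) = 0.

s = -3 + 6j, -3 - 6j, -1, -10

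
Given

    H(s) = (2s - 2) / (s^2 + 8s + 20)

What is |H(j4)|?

|H(j4)| ≈ 0.2557

Substitute s = j4: numerator = -2 + j8, denominator = 4 + j32.
|H(j4)| = |-2 + j8| / |4 + j32| = 8.2462 / 32.249 ≈ 0.2557.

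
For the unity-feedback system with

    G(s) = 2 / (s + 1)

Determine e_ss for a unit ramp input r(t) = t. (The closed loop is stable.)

G(s) has no poles at the origin.
This is a Type 0 system; Kv = lim_{s→0} s·G(s) = 0, so the steady-state error for a ramp input is infinite.

e_ss = ∞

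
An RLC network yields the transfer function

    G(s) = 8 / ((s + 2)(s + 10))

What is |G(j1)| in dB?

|G(j1)|_dB ≈ -8.97 dB

Substitute s = j1: numerator = 8, denominator = 19 + j12.
|G(j1)| = |8| / |19 + j12| = 8 / 22.472 ≈ 0.3560.
In decibels: 20·log₁₀(0.3560) ≈ -8.97 dB.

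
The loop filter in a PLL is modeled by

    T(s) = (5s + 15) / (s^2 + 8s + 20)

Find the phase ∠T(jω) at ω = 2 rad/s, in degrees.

At s = j2: numerator = 15 + j10, denominator = 16 + j16.
∠T = ∠num − ∠den = 33.690° − (45°) = -11.31°.

∠T(j2) ≈ -11.31°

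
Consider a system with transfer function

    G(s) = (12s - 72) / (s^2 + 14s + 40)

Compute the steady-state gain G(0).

G(0) = -9/5 ≈ -1.800

Set s = 0: G(0) = (-72) / (40) = -9/5.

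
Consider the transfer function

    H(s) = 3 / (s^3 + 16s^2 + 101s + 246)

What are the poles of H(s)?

The poles are the roots of the denominator s^3 + 16s^2 + 101s + 246 = 0.
Trying s = -6: the polynomial evaluates to 0, so (s + 6) is a factor.
Dividing out leaves s^2 + 10s + 41 = 0.
The quadratic formula then gives s = -5 ± 4j.

s = -5 + 4j, -5 - 4j, -6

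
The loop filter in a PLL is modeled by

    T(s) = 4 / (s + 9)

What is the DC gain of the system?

T(0) = 4/9 ≈ 0.4444

At s = 0 each factor (s + a) contributes a and each (s^2 + bs + c) contributes c.
T(0) = 4·1 / ((9)) = 4/9 = 4/9.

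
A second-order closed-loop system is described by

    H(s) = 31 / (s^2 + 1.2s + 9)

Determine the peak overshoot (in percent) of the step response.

Comparing s^2 + 1.2s + 9 to s^2 + 2ζωₙs + ωₙ²: ωₙ = 3 rad/s and ζ = 1.2/(2·3) = 0.2.
%OS = 100·exp(−πζ/√(1−ζ²)) = 100·exp(−π·0.2/√(1−0.2²)) ≈ 52.7%.

%OS ≈ 52.7%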